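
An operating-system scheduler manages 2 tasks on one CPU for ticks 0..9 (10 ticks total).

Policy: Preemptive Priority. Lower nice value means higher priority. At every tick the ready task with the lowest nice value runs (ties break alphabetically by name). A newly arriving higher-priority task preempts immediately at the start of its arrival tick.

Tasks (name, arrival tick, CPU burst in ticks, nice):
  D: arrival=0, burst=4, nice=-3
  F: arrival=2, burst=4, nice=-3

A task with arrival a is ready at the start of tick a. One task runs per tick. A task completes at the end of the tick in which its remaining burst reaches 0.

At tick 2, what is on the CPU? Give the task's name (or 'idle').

t=0: ready={D} → run D
t=1: ready={D} → run D
t=2: ready={D,F} → run D
t=3: ready={D,F} → run D
t=4: ready={F} → run F
t=5: ready={F} → run F
t=6: ready={F} → run F
t=7: ready={F} → run F
t=8: (idle)
t=9: (idle)

running at tick 2 = D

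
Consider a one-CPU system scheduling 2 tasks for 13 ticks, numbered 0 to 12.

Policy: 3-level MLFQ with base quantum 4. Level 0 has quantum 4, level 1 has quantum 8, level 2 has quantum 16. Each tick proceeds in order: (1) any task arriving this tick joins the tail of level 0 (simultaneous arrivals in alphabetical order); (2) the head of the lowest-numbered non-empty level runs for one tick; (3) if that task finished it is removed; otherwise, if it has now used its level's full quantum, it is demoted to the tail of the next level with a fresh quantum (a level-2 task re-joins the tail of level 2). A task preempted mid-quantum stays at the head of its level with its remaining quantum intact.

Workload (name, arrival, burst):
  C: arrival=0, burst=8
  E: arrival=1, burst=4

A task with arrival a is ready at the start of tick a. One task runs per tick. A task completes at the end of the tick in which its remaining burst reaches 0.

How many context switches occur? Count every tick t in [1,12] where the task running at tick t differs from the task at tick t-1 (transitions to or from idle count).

t=0: L0/L1/L2 = C/-/- → run C
t=1: L0/L1/L2 = CE/-/- → run C
t=2: L0/L1/L2 = CE/-/- → run C
t=3: L0/L1/L2 = CE/-/- → run C
t=4: L0/L1/L2 = E/C/- → run E
t=5: L0/L1/L2 = E/C/- → run E
t=6: L0/L1/L2 = E/C/- → run E
t=7: L0/L1/L2 = E/C/- → run E
t=8: L0/L1/L2 = -/C/- → run C
t=9: L0/L1/L2 = -/C/- → run C
t=10: L0/L1/L2 = -/C/- → run C
t=11: L0/L1/L2 = -/C/- → run C
t=12: (idle)

context switches = 3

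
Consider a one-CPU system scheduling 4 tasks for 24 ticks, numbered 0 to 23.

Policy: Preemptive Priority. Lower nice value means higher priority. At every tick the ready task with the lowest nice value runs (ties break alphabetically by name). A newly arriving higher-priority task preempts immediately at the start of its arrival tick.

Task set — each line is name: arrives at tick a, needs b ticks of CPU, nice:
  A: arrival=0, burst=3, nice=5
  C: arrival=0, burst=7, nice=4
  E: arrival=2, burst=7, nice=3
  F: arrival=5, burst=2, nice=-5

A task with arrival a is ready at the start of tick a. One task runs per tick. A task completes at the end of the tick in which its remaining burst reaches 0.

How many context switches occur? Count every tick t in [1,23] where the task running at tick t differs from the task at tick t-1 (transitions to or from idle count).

t=0: ready={A,C} → run C
t=1: ready={A,C} → run C
t=2: ready={A,C,E} → run E
t=3: ready={A,C,E} → run E
t=4: ready={A,C,E} → run E
t=5: ready={A,C,E,F} → run F
t=6: ready={A,C,E,F} → run F
t=7: ready={A,C,E} → run E
t=8: ready={A,C,E} → run E
t=9: ready={A,C,E} → run E
t=10: ready={A,C,E} → run E
t=11: ready={A,C} → run C
t=12: ready={A,C} → run C
t=13: ready={A,C} → run C
t=14: ready={A,C} → run C
t=15: ready={A,C} → run C
t=16: ready={A} → run A
t=17: ready={A} → run A
t=18: ready={A} → run A
t=19: (idle)
t=20: (idle)
t=21: (idle)
t=22: (idle)
t=23: (idle)

context switches = 6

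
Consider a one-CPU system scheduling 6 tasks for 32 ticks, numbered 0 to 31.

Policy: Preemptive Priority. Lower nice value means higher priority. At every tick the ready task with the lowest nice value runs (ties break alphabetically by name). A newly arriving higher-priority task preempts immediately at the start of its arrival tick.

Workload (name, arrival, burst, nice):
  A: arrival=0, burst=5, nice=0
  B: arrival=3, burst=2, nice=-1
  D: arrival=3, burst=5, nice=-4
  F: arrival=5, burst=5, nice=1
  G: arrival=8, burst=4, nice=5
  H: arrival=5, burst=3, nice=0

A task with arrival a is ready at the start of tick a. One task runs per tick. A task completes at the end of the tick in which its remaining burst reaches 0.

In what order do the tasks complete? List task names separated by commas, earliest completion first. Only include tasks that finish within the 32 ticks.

t=0: ready={A} → run A
t=1: ready={A} → run A
t=2: ready={A} → run A
t=3: ready={A,B,D} → run D
t=4: ready={A,B,D} → run D
t=5: ready={A,B,D,F,H} → run D
t=6: ready={A,B,D,F,H} → run D
t=7: ready={A,B,D,F,H} → run D
t=8: ready={A,B,F,G,H} → run B
t=9: ready={A,B,F,G,H} → run B
t=10: ready={A,F,G,H} → run A
t=11: ready={A,F,G,H} → run A
t=12: ready={F,G,H} → run H
t=13: ready={F,G,H} → run H
t=14: ready={F,G,H} → run H
t=15: ready={F,G} → run F
t=16: ready={F,G} → run F
t=17: ready={F,G} → run F
t=18: ready={F,G} → run F
t=19: ready={F,G} → run F
t=20: ready={G} → run G
t=21: ready={G} → run G
t=22: ready={G} → run G
t=23: ready={G} → run G
t=24: (idle)
t=25: (idle)
t=26: (idle)
t=27: (idle)
t=28: (idle)
t=29: (idle)
t=30: (idle)
t=31: (idle)

completion order = D, B, A, H, F, G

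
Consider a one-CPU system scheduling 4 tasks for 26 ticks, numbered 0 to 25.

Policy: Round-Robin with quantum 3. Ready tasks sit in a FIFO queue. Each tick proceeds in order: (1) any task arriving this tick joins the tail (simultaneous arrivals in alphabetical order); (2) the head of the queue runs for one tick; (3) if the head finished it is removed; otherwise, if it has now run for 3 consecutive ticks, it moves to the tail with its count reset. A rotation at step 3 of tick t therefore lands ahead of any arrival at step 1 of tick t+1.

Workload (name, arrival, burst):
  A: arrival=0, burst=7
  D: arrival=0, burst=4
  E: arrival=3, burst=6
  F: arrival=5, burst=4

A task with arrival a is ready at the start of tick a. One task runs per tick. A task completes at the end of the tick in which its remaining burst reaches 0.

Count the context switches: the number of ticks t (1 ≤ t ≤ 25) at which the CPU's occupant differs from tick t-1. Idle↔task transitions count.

context switches = 9

t=0: queue=[A,D] q_used=0 → run A
t=1: queue=[A,D] q_used=1 → run A
t=2: queue=[A,D] q_used=2 → run A
t=3: queue=[D,A,E] q_used=0 → run D
t=4: queue=[D,A,E] q_used=1 → run D
t=5: queue=[D,A,E,F] q_used=2 → run D
t=6: queue=[A,E,F,D] q_used=0 → run A
t=7: queue=[A,E,F,D] q_used=1 → run A
t=8: queue=[A,E,F,D] q_used=2 → run A
t=9: queue=[E,F,D,A] q_used=0 → run E
t=10: queue=[E,F,D,A] q_used=1 → run E
t=11: queue=[E,F,D,A] q_used=2 → run E
t=12: queue=[F,D,A,E] q_used=0 → run F
t=13: queue=[F,D,A,E] q_used=1 → run F
t=14: queue=[F,D,A,E] q_used=2 → run F
t=15: queue=[D,A,E,F] q_used=0 → run D
t=16: queue=[A,E,F] q_used=0 → run A
t=17: queue=[E,F] q_used=0 → run E
t=18: queue=[E,F] q_used=1 → run E
t=19: queue=[E,F] q_used=2 → run E
t=20: queue=[F] q_used=0 → run F
t=21: (idle)
t=22: (idle)
t=23: (idle)
t=24: (idle)
t=25: (idle)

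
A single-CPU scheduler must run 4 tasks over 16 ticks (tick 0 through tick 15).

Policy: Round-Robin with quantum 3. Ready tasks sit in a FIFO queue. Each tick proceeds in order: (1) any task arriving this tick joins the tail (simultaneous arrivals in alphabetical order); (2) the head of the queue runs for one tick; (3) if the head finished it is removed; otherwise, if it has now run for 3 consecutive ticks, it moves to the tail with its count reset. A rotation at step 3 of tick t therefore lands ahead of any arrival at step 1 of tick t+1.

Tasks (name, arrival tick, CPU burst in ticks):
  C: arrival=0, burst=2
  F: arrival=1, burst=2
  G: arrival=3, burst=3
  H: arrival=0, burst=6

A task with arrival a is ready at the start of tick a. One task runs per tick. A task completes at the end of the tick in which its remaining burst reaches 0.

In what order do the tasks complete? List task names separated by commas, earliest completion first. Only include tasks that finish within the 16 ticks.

completion order = C, F, G, H

t=0: queue=[C,H] q_used=0 → run C
t=1: queue=[C,H,F] q_used=1 → run C
t=2: queue=[H,F] q_used=0 → run H
t=3: queue=[H,F,G] q_used=1 → run H
t=4: queue=[H,F,G] q_used=2 → run H
t=5: queue=[F,G,H] q_used=0 → run F
t=6: queue=[F,G,H] q_used=1 → run F
t=7: queue=[G,H] q_used=0 → run G
t=8: queue=[G,H] q_used=1 → run G
t=9: queue=[G,H] q_used=2 → run G
t=10: queue=[H] q_used=0 → run H
t=11: queue=[H] q_used=1 → run H
t=12: queue=[H] q_used=2 → run H
t=13: (idle)
t=14: (idle)
t=15: (idle)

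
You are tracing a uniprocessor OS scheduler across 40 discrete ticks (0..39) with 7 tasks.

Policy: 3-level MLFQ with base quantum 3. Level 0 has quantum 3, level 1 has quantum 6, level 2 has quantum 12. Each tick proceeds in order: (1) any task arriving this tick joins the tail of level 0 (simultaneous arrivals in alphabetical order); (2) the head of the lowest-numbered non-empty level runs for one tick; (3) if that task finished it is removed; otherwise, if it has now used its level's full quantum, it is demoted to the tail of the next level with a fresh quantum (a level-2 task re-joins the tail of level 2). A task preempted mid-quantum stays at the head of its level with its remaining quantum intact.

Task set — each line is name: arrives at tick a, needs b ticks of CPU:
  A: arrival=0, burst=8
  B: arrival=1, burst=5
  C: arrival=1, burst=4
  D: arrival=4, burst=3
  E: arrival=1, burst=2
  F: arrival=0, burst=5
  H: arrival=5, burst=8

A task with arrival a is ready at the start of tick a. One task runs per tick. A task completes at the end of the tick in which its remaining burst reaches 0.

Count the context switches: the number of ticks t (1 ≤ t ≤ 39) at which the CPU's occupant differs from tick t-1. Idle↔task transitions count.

context switches = 12

t=0: L0/L1/L2 = AF/-/- → run A
t=1: L0/L1/L2 = AFBCE/-/- → run A
t=2: L0/L1/L2 = AFBCE/-/- → run A
t=3: L0/L1/L2 = FBCE/A/- → run F
t=4: L0/L1/L2 = FBCED/A/- → run F
t=5: L0/L1/L2 = FBCEDH/A/- → run F
t=6: L0/L1/L2 = BCEDH/AF/- → run B
t=7: L0/L1/L2 = BCEDH/AF/- → run B
t=8: L0/L1/L2 = BCEDH/AF/- → run B
t=9: L0/L1/L2 = CEDH/AFB/- → run C
t=10: L0/L1/L2 = CEDH/AFB/- → run C
t=11: L0/L1/L2 = CEDH/AFB/- → run C
t=12: L0/L1/L2 = EDH/AFBC/- → run E
t=13: L0/L1/L2 = EDH/AFBC/- → run E
t=14: L0/L1/L2 = DH/AFBC/- → run D
t=15: L0/L1/L2 = DH/AFBC/- → run D
t=16: L0/L1/L2 = DH/AFBC/- → run D
t=17: L0/L1/L2 = H/AFBC/- → run H
t=18: L0/L1/L2 = H/AFBC/- → run H
t=19: L0/L1/L2 = H/AFBC/- → run H
t=20: L0/L1/L2 = -/AFBCH/- → run A
t=21: L0/L1/L2 = -/AFBCH/- → run A
t=22: L0/L1/L2 = -/AFBCH/- → run A
t=23: L0/L1/L2 = -/AFBCH/- → run A
t=24: L0/L1/L2 = -/AFBCH/- → run A
t=25: L0/L1/L2 = -/FBCH/- → run F
t=26: L0/L1/L2 = -/FBCH/- → run F
t=27: L0/L1/L2 = -/BCH/- → run B
t=28: L0/L1/L2 = -/BCH/- → run B
t=29: L0/L1/L2 = -/CH/- → run C
t=30: L0/L1/L2 = -/H/- → run H
t=31: L0/L1/L2 = -/H/- → run H
t=32: L0/L1/L2 = -/H/- → run H
t=33: L0/L1/L2 = -/H/- → run H
t=34: L0/L1/L2 = -/H/- → run H
t=35: (idle)
t=36: (idle)
t=37: (idle)
t=38: (idle)
t=39: (idle)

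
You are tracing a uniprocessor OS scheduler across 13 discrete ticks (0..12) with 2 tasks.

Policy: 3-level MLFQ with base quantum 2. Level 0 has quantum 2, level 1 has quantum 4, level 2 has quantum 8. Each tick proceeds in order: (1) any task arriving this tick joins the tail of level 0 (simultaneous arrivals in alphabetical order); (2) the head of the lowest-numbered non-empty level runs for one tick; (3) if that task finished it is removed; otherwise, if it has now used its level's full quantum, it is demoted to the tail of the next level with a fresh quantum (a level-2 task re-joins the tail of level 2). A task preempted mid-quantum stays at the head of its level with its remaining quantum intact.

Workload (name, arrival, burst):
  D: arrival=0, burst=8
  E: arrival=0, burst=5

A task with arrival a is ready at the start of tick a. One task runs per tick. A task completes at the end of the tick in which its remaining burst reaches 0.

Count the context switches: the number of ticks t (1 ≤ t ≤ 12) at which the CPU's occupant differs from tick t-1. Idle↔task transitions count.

t=0: L0/L1/L2 = DE/-/- → run D
t=1: L0/L1/L2 = DE/-/- → run D
t=2: L0/L1/L2 = E/D/- → run E
t=3: L0/L1/L2 = E/D/- → run E
t=4: L0/L1/L2 = -/DE/- → run D
t=5: L0/L1/L2 = -/DE/- → run D
t=6: L0/L1/L2 = -/DE/- → run D
t=7: L0/L1/L2 = -/DE/- → run D
t=8: L0/L1/L2 = -/E/D → run E
t=9: L0/L1/L2 = -/E/D → run E
t=10: L0/L1/L2 = -/E/D → run E
t=11: L0/L1/L2 = -/-/D → run D
t=12: L0/L1/L2 = -/-/D → run D

context switches = 4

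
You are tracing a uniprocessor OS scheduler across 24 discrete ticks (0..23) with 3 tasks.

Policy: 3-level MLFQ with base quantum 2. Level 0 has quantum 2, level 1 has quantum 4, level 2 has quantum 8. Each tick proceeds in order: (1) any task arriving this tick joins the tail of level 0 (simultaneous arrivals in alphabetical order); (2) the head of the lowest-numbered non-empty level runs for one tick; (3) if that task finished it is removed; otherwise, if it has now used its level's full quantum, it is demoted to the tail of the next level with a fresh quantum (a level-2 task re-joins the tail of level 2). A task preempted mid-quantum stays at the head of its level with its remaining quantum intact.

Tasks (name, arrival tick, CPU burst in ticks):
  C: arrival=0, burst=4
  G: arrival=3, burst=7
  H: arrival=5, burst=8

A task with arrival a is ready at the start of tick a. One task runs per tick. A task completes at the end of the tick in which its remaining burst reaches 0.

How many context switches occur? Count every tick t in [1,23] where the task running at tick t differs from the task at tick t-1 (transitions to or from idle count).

t=0: L0/L1/L2 = C/-/- → run C
t=1: L0/L1/L2 = C/-/- → run C
t=2: L0/L1/L2 = -/C/- → run C
t=3: L0/L1/L2 = G/C/- → run G
t=4: L0/L1/L2 = G/C/- → run G
t=5: L0/L1/L2 = H/CG/- → run H
t=6: L0/L1/L2 = H/CG/- → run H
t=7: L0/L1/L2 = -/CGH/- → run C
t=8: L0/L1/L2 = -/GH/- → run G
t=9: L0/L1/L2 = -/GH/- → run G
t=10: L0/L1/L2 = -/GH/- → run G
t=11: L0/L1/L2 = -/GH/- → run G
t=12: L0/L1/L2 = -/H/G → run H
t=13: L0/L1/L2 = -/H/G → run H
t=14: L0/L1/L2 = -/H/G → run H
t=15: L0/L1/L2 = -/H/G → run H
t=16: L0/L1/L2 = -/-/GH → run G
t=17: L0/L1/L2 = -/-/H → run H
t=18: L0/L1/L2 = -/-/H → run H
t=19: (idle)
t=20: (idle)
t=21: (idle)
t=22: (idle)
t=23: (idle)

context switches = 8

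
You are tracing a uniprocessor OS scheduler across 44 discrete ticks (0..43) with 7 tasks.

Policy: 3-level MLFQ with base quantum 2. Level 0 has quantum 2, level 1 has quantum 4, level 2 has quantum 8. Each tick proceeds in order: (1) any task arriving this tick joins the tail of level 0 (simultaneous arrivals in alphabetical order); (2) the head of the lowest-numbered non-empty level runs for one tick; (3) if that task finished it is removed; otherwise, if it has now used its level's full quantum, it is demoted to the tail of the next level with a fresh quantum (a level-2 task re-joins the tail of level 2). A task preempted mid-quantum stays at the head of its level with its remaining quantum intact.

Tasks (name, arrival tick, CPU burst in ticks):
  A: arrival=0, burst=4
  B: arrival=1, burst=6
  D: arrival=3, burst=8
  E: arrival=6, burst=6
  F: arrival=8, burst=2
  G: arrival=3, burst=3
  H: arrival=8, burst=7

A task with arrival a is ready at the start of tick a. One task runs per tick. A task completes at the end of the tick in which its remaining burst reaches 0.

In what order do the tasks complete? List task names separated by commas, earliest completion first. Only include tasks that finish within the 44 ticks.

t=0: L0/L1/L2 = A/-/- → run A
t=1: L0/L1/L2 = AB/-/- → run A
t=2: L0/L1/L2 = B/A/- → run B
t=3: L0/L1/L2 = BDG/A/- → run B
t=4: L0/L1/L2 = DG/AB/- → run D
t=5: L0/L1/L2 = DG/AB/- → run D
t=6: L0/L1/L2 = GE/ABD/- → run G
t=7: L0/L1/L2 = GE/ABD/- → run G
t=8: L0/L1/L2 = EFH/ABDG/- → run E
t=9: L0/L1/L2 = EFH/ABDG/- → run E
t=10: L0/L1/L2 = FH/ABDGE/- → run F
t=11: L0/L1/L2 = FH/ABDGE/- → run F
t=12: L0/L1/L2 = H/ABDGE/- → run H
t=13: L0/L1/L2 = H/ABDGE/- → run H
t=14: L0/L1/L2 = -/ABDGEH/- → run A
t=15: L0/L1/L2 = -/ABDGEH/- → run A
t=16: L0/L1/L2 = -/BDGEH/- → run B
t=17: L0/L1/L2 = -/BDGEH/- → run B
t=18: L0/L1/L2 = -/BDGEH/- → run B
t=19: L0/L1/L2 = -/BDGEH/- → run B
t=20: L0/L1/L2 = -/DGEH/- → run D
t=21: L0/L1/L2 = -/DGEH/- → run D
t=22: L0/L1/L2 = -/DGEH/- → run D
t=23: L0/L1/L2 = -/DGEH/- → run D
t=24: L0/L1/L2 = -/GEH/D → run G
t=25: L0/L1/L2 = -/EH/D → run E
t=26: L0/L1/L2 = -/EH/D → run E
t=27: L0/L1/L2 = -/EH/D → run E
t=28: L0/L1/L2 = -/EH/D → run E
t=29: L0/L1/L2 = -/H/D → run H
t=30: L0/L1/L2 = -/H/D → run H
t=31: L0/L1/L2 = -/H/D → run H
t=32: L0/L1/L2 = -/H/D → run H
t=33: L0/L1/L2 = -/-/DH → run D
t=34: L0/L1/L2 = -/-/DH → run D
t=35: L0/L1/L2 = -/-/H → run H
t=36: (idle)
t=37: (idle)
t=38: (idle)
t=39: (idle)
t=40: (idle)
t=41: (idle)
t=42: (idle)
t=43: (idle)

completion order = F, A, B, G, E, D, H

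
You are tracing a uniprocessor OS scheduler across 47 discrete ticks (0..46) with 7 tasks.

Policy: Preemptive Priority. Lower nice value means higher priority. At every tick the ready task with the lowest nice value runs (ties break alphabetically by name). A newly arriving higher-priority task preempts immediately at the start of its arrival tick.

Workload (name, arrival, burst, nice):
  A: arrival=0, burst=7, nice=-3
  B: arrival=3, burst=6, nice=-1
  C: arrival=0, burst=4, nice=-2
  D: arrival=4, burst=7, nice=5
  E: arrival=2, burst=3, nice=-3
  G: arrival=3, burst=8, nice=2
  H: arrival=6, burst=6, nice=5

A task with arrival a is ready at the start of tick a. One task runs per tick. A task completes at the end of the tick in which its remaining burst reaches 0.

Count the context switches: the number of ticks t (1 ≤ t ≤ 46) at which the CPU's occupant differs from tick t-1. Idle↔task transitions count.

t=0: ready={A,C} → run A
t=1: ready={A,C} → run A
t=2: ready={A,C,E} → run A
t=3: ready={A,B,C,E,G} → run A
t=4: ready={A,B,C,D,E,G} → run A
t=5: ready={A,B,C,D,E,G} → run A
t=6: ready={A,B,C,D,E,G,H} → run A
t=7: ready={B,C,D,E,G,H} → run E
t=8: ready={B,C,D,E,G,H} → run E
t=9: ready={B,C,D,E,G,H} → run E
t=10: ready={B,C,D,G,H} → run C
t=11: ready={B,C,D,G,H} → run C
t=12: ready={B,C,D,G,H} → run C
t=13: ready={B,C,D,G,H} → run C
t=14: ready={B,D,G,H} → run B
t=15: ready={B,D,G,H} → run B
t=16: ready={B,D,G,H} → run B
t=17: ready={B,D,G,H} → run B
t=18: ready={B,D,G,H} → run B
t=19: ready={B,D,G,H} → run B
t=20: ready={D,G,H} → run G
t=21: ready={D,G,H} → run G
t=22: ready={D,G,H} → run G
t=23: ready={D,G,H} → run G
t=24: ready={D,G,H} → run G
t=25: ready={D,G,H} → run G
t=26: ready={D,G,H} → run G
t=27: ready={D,G,H} → run G
t=28: ready={D,H} → run D
t=29: ready={D,H} → run D
t=30: ready={D,H} → run D
t=31: ready={D,H} → run D
t=32: ready={D,H} → run D
t=33: ready={D,H} → run D
t=34: ready={D,H} → run D
t=35: ready={H} → run H
t=36: ready={H} → run H
t=37: ready={H} → run H
t=38: ready={H} → run H
t=39: ready={H} → run H
t=40: ready={H} → run H
t=41: (idle)
t=42: (idle)
t=43: (idle)
t=44: (idle)
t=45: (idle)
t=46: (idle)

context switches = 7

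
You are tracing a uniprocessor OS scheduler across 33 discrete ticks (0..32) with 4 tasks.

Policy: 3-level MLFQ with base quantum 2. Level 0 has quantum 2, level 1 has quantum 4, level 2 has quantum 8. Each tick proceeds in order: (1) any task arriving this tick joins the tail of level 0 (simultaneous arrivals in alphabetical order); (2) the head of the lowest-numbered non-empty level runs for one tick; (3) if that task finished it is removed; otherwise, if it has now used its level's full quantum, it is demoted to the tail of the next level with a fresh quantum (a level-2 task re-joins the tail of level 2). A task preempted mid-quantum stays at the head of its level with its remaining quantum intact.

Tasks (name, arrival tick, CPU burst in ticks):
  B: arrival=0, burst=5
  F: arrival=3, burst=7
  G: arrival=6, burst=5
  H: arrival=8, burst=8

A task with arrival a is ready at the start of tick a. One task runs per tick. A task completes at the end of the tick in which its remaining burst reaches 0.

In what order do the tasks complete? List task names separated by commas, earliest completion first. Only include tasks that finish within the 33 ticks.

t=0: L0/L1/L2 = B/-/- → run B
t=1: L0/L1/L2 = B/-/- → run B
t=2: L0/L1/L2 = -/B/- → run B
t=3: L0/L1/L2 = F/B/- → run F
t=4: L0/L1/L2 = F/B/- → run F
t=5: L0/L1/L2 = -/BF/- → run B
t=6: L0/L1/L2 = G/BF/- → run G
t=7: L0/L1/L2 = G/BF/- → run G
t=8: L0/L1/L2 = H/BFG/- → run H
t=9: L0/L1/L2 = H/BFG/- → run H
t=10: L0/L1/L2 = -/BFGH/- → run B
t=11: L0/L1/L2 = -/FGH/- → run F
t=12: L0/L1/L2 = -/FGH/- → run F
t=13: L0/L1/L2 = -/FGH/- → run F
t=14: L0/L1/L2 = -/FGH/- → run F
t=15: L0/L1/L2 = -/GH/F → run G
t=16: L0/L1/L2 = -/GH/F → run G
t=17: L0/L1/L2 = -/GH/F → run G
t=18: L0/L1/L2 = -/H/F → run H
t=19: L0/L1/L2 = -/H/F → run H
t=20: L0/L1/L2 = -/H/F → run H
t=21: L0/L1/L2 = -/H/F → run H
t=22: L0/L1/L2 = -/-/FH → run F
t=23: L0/L1/L2 = -/-/H → run H
t=24: L0/L1/L2 = -/-/H → run H
t=25: (idle)
t=26: (idle)
t=27: (idle)
t=28: (idle)
t=29: (idle)
t=30: (idle)
t=31: (idle)
t=32: (idle)

completion order = B, G, F, H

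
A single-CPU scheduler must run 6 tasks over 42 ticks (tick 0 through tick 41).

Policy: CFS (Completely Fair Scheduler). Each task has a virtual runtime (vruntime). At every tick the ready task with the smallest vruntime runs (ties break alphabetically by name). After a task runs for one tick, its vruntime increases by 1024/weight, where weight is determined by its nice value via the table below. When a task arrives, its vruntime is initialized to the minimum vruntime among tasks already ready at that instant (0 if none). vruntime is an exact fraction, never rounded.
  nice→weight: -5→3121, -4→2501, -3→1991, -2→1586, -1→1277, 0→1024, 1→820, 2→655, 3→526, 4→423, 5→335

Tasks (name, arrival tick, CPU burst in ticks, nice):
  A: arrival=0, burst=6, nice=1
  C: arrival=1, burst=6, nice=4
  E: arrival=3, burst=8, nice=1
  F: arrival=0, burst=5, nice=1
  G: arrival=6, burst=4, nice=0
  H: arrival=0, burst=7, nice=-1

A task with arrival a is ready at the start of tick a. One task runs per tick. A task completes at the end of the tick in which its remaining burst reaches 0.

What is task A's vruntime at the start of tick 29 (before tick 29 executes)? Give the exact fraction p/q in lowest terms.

vruntime(A, start of tick 29) = 256/41

t=0: vr[A=0 F=0 H=0] → run A
t=1: vr[A=256/205 C=0 F=0 H=0] → run C
t=2: vr[A=256/205 C=1024/423 F=0 H=0] → run F
t=3: vr[A=256/205 C=1024/423 E=0 F=256/205 H=0] → run E
t=4: vr[A=256/205 C=1024/423 E=256/205 F=256/205 H=0] → run H
t=5: vr[A=256/205 C=1024/423 E=256/205 F=256/205 H=1024/1277] → run H
t=6: vr[A=256/205 C=1024/423 E=256/205 F=256/205 G=256/205 H=2048/1277] → run A
t=7: vr[A=512/205 C=1024/423 E=256/205 F=256/205 G=256/205 H=2048/1277] → run E
t=8: vr[A=512/205 C=1024/423 E=512/205 F=256/205 G=256/205 H=2048/1277] → run F
t=9: vr[A=512/205 C=1024/423 E=512/205 F=512/205 G=256/205 H=2048/1277] → run G
t=10: vr[A=512/205 C=1024/423 E=512/205 F=512/205 G=461/205 H=2048/1277] → run H
t=11: vr[A=512/205 C=1024/423 E=512/205 F=512/205 G=461/205 H=3072/1277] → run G
t=12: vr[A=512/205 C=1024/423 E=512/205 F=512/205 G=666/205 H=3072/1277] → run H
t=13: vr[A=512/205 C=1024/423 E=512/205 F=512/205 G=666/205 H=4096/1277] → run C
t=14: vr[A=512/205 C=2048/423 E=512/205 F=512/205 G=666/205 H=4096/1277] → run A
t=15: vr[A=768/205 C=2048/423 E=512/205 F=512/205 G=666/205 H=4096/1277] → run E
t=16: vr[A=768/205 C=2048/423 E=768/205 F=512/205 G=666/205 H=4096/1277] → run F
t=17: vr[A=768/205 C=2048/423 E=768/205 F=768/205 G=666/205 H=4096/1277] → run H
t=18: vr[A=768/205 C=2048/423 E=768/205 F=768/205 G=666/205 H=5120/1277] → run G
t=19: vr[A=768/205 C=2048/423 E=768/205 F=768/205 G=871/205 H=5120/1277] → run A
t=20: vr[A=1024/205 C=2048/423 E=768/205 F=768/205 G=871/205 H=5120/1277] → run E
t=21: vr[A=1024/205 C=2048/423 E=1024/205 F=768/205 G=871/205 H=5120/1277] → run F
t=22: vr[A=1024/205 C=2048/423 E=1024/205 F=1024/205 G=871/205 H=5120/1277] → run H
t=23: vr[A=1024/205 C=2048/423 E=1024/205 F=1024/205 G=871/205 H=6144/1277] → run G
t=24: vr[A=1024/205 C=2048/423 E=1024/205 F=1024/205 H=6144/1277] → run H
t=25: vr[A=1024/205 C=2048/423 E=1024/205 F=1024/205] → run C
t=26: vr[A=1024/205 C=1024/141 E=1024/205 F=1024/205] → run A
t=27: vr[A=256/41 C=1024/141 E=1024/205 F=1024/205] → run E
t=28: vr[A=256/41 C=1024/141 E=256/41 F=1024/205] → run F
t=29: vr[A=256/41 C=1024/141 E=256/41] → run A
t=30: vr[C=1024/141 E=256/41] → run E
t=31: vr[C=1024/141 E=1536/205] → run C
t=32: vr[C=4096/423 E=1536/205] → run E
t=33: vr[C=4096/423 E=1792/205] → run E
t=34: vr[C=4096/423] → run C
t=35: vr[C=5120/423] → run C
t=36: (idle)
t=37: (idle)
t=38: (idle)
t=39: (idle)
t=40: (idle)
t=41: (idle)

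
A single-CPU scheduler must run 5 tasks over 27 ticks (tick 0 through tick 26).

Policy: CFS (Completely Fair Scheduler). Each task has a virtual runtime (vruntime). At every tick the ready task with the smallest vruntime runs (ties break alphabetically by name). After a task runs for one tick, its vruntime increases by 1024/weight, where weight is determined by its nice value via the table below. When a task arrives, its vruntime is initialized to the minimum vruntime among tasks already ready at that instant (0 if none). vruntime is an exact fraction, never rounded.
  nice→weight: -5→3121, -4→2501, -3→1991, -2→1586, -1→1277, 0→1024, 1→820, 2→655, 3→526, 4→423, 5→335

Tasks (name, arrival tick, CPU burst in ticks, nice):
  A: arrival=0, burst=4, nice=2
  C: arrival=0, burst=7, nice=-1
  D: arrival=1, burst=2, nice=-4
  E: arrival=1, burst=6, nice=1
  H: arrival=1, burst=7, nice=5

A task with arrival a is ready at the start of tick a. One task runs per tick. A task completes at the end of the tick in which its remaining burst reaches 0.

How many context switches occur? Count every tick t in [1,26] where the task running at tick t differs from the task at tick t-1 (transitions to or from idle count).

t=0: vr[A=0 C=0] → run A
t=1: vr[A=1024/655 C=0 D=0 E=0 H=0] → run C
t=2: vr[A=1024/655 C=1024/1277 D=0 E=0 H=0] → run D
t=3: vr[A=1024/655 C=1024/1277 D=1024/2501 E=0 H=0] → run E
t=4: vr[A=1024/655 C=1024/1277 D=1024/2501 E=256/205 H=0] → run H
t=5: vr[A=1024/655 C=1024/1277 D=1024/2501 E=256/205 H=1024/335] → run D
t=6: vr[A=1024/655 C=1024/1277 E=256/205 H=1024/335] → run C
t=7: vr[A=1024/655 C=2048/1277 E=256/205 H=1024/335] → run E
t=8: vr[A=1024/655 C=2048/1277 E=512/205 H=1024/335] → run A
t=9: vr[A=2048/655 C=2048/1277 E=512/205 H=1024/335] → run C
t=10: vr[A=2048/655 C=3072/1277 E=512/205 H=1024/335] → run C
t=11: vr[A=2048/655 C=4096/1277 E=512/205 H=1024/335] → run E
t=12: vr[A=2048/655 C=4096/1277 E=768/205 H=1024/335] → run H
t=13: vr[A=2048/655 C=4096/1277 E=768/205 H=2048/335] → run A
t=14: vr[A=3072/655 C=4096/1277 E=768/205 H=2048/335] → run C
t=15: vr[A=3072/655 C=5120/1277 E=768/205 H=2048/335] → run E
t=16: vr[A=3072/655 C=5120/1277 E=1024/205 H=2048/335] → run C
t=17: vr[A=3072/655 C=6144/1277 E=1024/205 H=2048/335] → run A
t=18: vr[C=6144/1277 E=1024/205 H=2048/335] → run C
t=19: vr[E=1024/205 H=2048/335] → run E
t=20: vr[E=256/41 H=2048/335] → run H
t=21: vr[E=256/41 H=3072/335] → run E
t=22: vr[H=3072/335] → run H
t=23: vr[H=4096/335] → run H
t=24: vr[H=1024/67] → run H
t=25: vr[H=6144/335] → run H
t=26: (idle)

context switches = 22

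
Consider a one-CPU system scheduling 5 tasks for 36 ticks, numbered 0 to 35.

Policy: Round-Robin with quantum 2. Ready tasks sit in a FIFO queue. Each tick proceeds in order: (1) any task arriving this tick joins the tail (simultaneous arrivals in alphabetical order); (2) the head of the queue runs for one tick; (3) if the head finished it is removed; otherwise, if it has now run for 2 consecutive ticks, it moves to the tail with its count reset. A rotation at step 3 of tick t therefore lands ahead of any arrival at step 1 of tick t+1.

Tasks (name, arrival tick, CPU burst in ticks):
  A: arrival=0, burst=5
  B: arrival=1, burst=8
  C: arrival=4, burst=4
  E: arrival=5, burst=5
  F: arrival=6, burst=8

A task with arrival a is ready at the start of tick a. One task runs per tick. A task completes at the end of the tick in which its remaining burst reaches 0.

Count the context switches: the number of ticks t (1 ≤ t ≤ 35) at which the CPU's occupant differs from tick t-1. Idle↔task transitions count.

context switches = 15

t=0: queue=[A] q_used=0 → run A
t=1: queue=[A,B] q_used=1 → run A
t=2: queue=[B,A] q_used=0 → run B
t=3: queue=[B,A] q_used=1 → run B
t=4: queue=[A,B,C] q_used=0 → run A
t=5: queue=[A,B,C,E] q_used=1 → run A
t=6: queue=[B,C,E,A,F] q_used=0 → run B
t=7: queue=[B,C,E,A,F] q_used=1 → run B
t=8: queue=[C,E,A,F,B] q_used=0 → run C
t=9: queue=[C,E,A,F,B] q_used=1 → run C
t=10: queue=[E,A,F,B,C] q_used=0 → run E
t=11: queue=[E,A,F,B,C] q_used=1 → run E
t=12: queue=[A,F,B,C,E] q_used=0 → run A
t=13: queue=[F,B,C,E] q_used=0 → run F
t=14: queue=[F,B,C,E] q_used=1 → run F
t=15: queue=[B,C,E,F] q_used=0 → run B
t=16: queue=[B,C,E,F] q_used=1 → run B
t=17: queue=[C,E,F,B] q_used=0 → run C
t=18: queue=[C,E,F,B] q_used=1 → run C
t=19: queue=[E,F,B] q_used=0 → run E
t=20: queue=[E,F,B] q_used=1 → run E
t=21: queue=[F,B,E] q_used=0 → run F
t=22: queue=[F,B,E] q_used=1 → run F
t=23: queue=[B,E,F] q_used=0 → run B
t=24: queue=[B,E,F] q_used=1 → run B
t=25: queue=[E,F] q_used=0 → run E
t=26: queue=[F] q_used=0 → run F
t=27: queue=[F] q_used=1 → run F
t=28: queue=[F] q_used=0 → run F
t=29: queue=[F] q_used=1 → run F
t=30: (idle)
t=31: (idle)
t=32: (idle)
t=33: (idle)
t=34: (idle)
t=35: (idle)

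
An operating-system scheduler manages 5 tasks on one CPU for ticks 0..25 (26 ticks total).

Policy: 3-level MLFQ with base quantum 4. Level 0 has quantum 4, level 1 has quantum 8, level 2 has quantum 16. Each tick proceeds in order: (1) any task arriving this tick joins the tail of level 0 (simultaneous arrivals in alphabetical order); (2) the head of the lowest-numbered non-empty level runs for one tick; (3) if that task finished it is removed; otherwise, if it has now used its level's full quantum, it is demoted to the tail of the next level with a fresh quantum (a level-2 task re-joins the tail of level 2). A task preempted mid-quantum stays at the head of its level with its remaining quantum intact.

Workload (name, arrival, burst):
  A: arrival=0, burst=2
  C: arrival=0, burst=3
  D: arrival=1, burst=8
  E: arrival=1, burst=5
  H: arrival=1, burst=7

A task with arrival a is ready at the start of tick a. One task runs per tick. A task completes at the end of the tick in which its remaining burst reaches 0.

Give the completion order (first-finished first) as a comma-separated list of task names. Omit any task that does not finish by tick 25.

completion order = A, C, D, E, H

t=0: L0/L1/L2 = AC/-/- → run A
t=1: L0/L1/L2 = ACDEH/-/- → run A
t=2: L0/L1/L2 = CDEH/-/- → run C
t=3: L0/L1/L2 = CDEH/-/- → run C
t=4: L0/L1/L2 = CDEH/-/- → run C
t=5: L0/L1/L2 = DEH/-/- → run D
t=6: L0/L1/L2 = DEH/-/- → run D
t=7: L0/L1/L2 = DEH/-/- → run D
t=8: L0/L1/L2 = DEH/-/- → run D
t=9: L0/L1/L2 = EH/D/- → run E
t=10: L0/L1/L2 = EH/D/- → run E
t=11: L0/L1/L2 = EH/D/- → run E
t=12: L0/L1/L2 = EH/D/- → run E
t=13: L0/L1/L2 = H/DE/- → run H
t=14: L0/L1/L2 = H/DE/- → run H
t=15: L0/L1/L2 = H/DE/- → run H
t=16: L0/L1/L2 = H/DE/- → run H
t=17: L0/L1/L2 = -/DEH/- → run D
t=18: L0/L1/L2 = -/DEH/- → run D
t=19: L0/L1/L2 = -/DEH/- → run D
t=20: L0/L1/L2 = -/DEH/- → run D
t=21: L0/L1/L2 = -/EH/- → run E
t=22: L0/L1/L2 = -/H/- → run H
t=23: L0/L1/L2 = -/H/- → run H
t=24: L0/L1/L2 = -/H/- → run H
t=25: (idle)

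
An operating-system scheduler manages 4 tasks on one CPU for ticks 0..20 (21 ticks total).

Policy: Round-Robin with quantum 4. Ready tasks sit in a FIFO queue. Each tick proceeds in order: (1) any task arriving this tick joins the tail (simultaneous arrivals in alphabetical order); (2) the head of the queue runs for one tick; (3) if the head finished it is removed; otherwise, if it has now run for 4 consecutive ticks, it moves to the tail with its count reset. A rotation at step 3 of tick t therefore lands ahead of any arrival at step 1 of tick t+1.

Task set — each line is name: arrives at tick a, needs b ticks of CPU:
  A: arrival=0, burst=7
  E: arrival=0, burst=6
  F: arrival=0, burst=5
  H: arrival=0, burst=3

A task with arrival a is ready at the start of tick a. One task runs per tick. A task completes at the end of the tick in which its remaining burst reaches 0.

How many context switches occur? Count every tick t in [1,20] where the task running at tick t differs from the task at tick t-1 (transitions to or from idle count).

t=0: queue=[A,E,F,H] q_used=0 → run A
t=1: queue=[A,E,F,H] q_used=1 → run A
t=2: queue=[A,E,F,H] q_used=2 → run A
t=3: queue=[A,E,F,H] q_used=3 → run A
t=4: queue=[E,F,H,A] q_used=0 → run E
t=5: queue=[E,F,H,A] q_used=1 → run E
t=6: queue=[E,F,H,A] q_used=2 → run E
t=7: queue=[E,F,H,A] q_used=3 → run E
t=8: queue=[F,H,A,E] q_used=0 → run F
t=9: queue=[F,H,A,E] q_used=1 → run F
t=10: queue=[F,H,A,E] q_used=2 → run F
t=11: queue=[F,H,A,E] q_used=3 → run F
t=12: queue=[H,A,E,F] q_used=0 → run H
t=13: queue=[H,A,E,F] q_used=1 → run H
t=14: queue=[H,A,E,F] q_used=2 → run H
t=15: queue=[A,E,F] q_used=0 → run A
t=16: queue=[A,E,F] q_used=1 → run A
t=17: queue=[A,E,F] q_used=2 → run A
t=18: queue=[E,F] q_used=0 → run E
t=19: queue=[E,F] q_used=1 → run E
t=20: queue=[F] q_used=0 → run F

context switches = 6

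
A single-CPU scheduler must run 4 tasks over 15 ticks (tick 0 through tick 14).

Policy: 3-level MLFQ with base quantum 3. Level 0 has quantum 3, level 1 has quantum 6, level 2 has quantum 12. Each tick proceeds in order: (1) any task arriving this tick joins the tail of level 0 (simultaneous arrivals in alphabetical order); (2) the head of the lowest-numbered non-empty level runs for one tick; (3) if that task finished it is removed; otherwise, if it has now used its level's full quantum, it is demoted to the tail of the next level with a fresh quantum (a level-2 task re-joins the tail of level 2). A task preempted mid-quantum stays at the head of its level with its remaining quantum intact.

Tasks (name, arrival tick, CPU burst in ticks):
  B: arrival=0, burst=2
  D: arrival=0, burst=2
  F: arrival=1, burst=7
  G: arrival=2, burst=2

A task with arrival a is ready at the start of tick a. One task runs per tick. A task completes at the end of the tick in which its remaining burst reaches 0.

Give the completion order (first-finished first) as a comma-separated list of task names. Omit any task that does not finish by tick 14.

t=0: L0/L1/L2 = BD/-/- → run B
t=1: L0/L1/L2 = BDF/-/- → run B
t=2: L0/L1/L2 = DFG/-/- → run D
t=3: L0/L1/L2 = DFG/-/- → run D
t=4: L0/L1/L2 = FG/-/- → run F
t=5: L0/L1/L2 = FG/-/- → run F
t=6: L0/L1/L2 = FG/-/- → run F
t=7: L0/L1/L2 = G/F/- → run G
t=8: L0/L1/L2 = G/F/- → run G
t=9: L0/L1/L2 = -/F/- → run F
t=10: L0/L1/L2 = -/F/- → run F
t=11: L0/L1/L2 = -/F/- → run F
t=12: L0/L1/L2 = -/F/- → run F
t=13: (idle)
t=14: (idle)

completion order = B, D, G, F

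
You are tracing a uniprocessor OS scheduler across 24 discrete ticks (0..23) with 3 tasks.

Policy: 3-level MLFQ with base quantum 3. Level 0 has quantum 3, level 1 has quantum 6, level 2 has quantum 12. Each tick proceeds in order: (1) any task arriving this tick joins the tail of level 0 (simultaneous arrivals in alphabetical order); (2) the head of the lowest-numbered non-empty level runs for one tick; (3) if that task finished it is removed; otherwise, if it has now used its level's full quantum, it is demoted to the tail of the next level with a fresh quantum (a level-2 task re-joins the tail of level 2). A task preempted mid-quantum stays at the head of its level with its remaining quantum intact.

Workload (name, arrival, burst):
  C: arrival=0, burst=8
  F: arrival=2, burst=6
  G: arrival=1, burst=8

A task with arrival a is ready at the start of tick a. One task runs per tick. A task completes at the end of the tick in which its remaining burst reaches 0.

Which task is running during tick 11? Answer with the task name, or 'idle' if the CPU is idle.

running at tick 11 = C

t=0: L0/L1/L2 = C/-/- → run C
t=1: L0/L1/L2 = CG/-/- → run C
t=2: L0/L1/L2 = CGF/-/- → run C
t=3: L0/L1/L2 = GF/C/- → run G
t=4: L0/L1/L2 = GF/C/- → run G
t=5: L0/L1/L2 = GF/C/- → run G
t=6: L0/L1/L2 = F/CG/- → run F
t=7: L0/L1/L2 = F/CG/- → run F
t=8: L0/L1/L2 = F/CG/- → run F
t=9: L0/L1/L2 = -/CGF/- → run C
t=10: L0/L1/L2 = -/CGF/- → run C
t=11: L0/L1/L2 = -/CGF/- → run C
t=12: L0/L1/L2 = -/CGF/- → run C
t=13: L0/L1/L2 = -/CGF/- → run C
t=14: L0/L1/L2 = -/GF/- → run G
t=15: L0/L1/L2 = -/GF/- → run G
t=16: L0/L1/L2 = -/GF/- → run G
t=17: L0/L1/L2 = -/GF/- → run G
t=18: L0/L1/L2 = -/GF/- → run G
t=19: L0/L1/L2 = -/F/- → run F
t=20: L0/L1/L2 = -/F/- → run F
t=21: L0/L1/L2 = -/F/- → run F
t=22: (idle)
t=23: (idle)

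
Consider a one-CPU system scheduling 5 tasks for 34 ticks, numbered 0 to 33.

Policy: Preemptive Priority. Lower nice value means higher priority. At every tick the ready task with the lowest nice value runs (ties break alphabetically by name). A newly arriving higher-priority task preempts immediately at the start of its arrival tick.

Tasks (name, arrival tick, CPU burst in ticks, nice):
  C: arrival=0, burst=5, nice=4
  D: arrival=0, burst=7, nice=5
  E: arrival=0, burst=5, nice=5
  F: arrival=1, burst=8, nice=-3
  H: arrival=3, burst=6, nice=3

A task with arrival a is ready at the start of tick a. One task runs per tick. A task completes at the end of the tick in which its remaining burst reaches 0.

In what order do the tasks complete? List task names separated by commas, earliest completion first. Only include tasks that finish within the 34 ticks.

completion order = F, H, C, D, E

t=0: ready={C,D,E} → run C
t=1: ready={C,D,E,F} → run F
t=2: ready={C,D,E,F} → run F
t=3: ready={C,D,E,F,H} → run F
t=4: ready={C,D,E,F,H} → run F
t=5: ready={C,D,E,F,H} → run F
t=6: ready={C,D,E,F,H} → run F
t=7: ready={C,D,E,F,H} → run F
t=8: ready={C,D,E,F,H} → run F
t=9: ready={C,D,E,H} → run H
t=10: ready={C,D,E,H} → run H
t=11: ready={C,D,E,H} → run H
t=12: ready={C,D,E,H} → run H
t=13: ready={C,D,E,H} → run H
t=14: ready={C,D,E,H} → run H
t=15: ready={C,D,E} → run C
t=16: ready={C,D,E} → run C
t=17: ready={C,D,E} → run C
t=18: ready={C,D,E} → run C
t=19: ready={D,E} → run D
t=20: ready={D,E} → run D
t=21: ready={D,E} → run D
t=22: ready={D,E} → run D
t=23: ready={D,E} → run D
t=24: ready={D,E} → run D
t=25: ready={D,E} → run D
t=26: ready={E} → run E
t=27: ready={E} → run E
t=28: ready={E} → run E
t=29: ready={E} → run E
t=30: ready={E} → run E
t=31: (idle)
t=32: (idle)
t=33: (idle)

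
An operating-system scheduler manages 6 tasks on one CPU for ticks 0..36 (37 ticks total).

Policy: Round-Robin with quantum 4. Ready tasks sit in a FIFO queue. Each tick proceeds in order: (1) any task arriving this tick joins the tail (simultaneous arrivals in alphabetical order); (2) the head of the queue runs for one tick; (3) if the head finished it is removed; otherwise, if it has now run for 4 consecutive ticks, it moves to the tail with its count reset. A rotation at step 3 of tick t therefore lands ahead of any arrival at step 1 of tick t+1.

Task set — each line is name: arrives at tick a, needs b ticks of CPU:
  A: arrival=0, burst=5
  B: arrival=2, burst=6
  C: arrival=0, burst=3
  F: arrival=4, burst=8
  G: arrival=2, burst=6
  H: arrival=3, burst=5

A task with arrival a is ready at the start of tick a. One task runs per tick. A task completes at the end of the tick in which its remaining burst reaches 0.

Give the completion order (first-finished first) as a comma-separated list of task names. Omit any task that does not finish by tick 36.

completion order = C, A, B, G, H, F

t=0: queue=[A,C] q_used=0 → run A
t=1: queue=[A,C] q_used=1 → run A
t=2: queue=[A,C,B,G] q_used=2 → run A
t=3: queue=[A,C,B,G,H] q_used=3 → run A
t=4: queue=[C,B,G,H,A,F] q_used=0 → run C
t=5: queue=[C,B,G,H,A,F] q_used=1 → run C
t=6: queue=[C,B,G,H,A,F] q_used=2 → run C
t=7: queue=[B,G,H,A,F] q_used=0 → run B
t=8: queue=[B,G,H,A,F] q_used=1 → run B
t=9: queue=[B,G,H,A,F] q_used=2 → run B
t=10: queue=[B,G,H,A,F] q_used=3 → run B
t=11: queue=[G,H,A,F,B] q_used=0 → run G
t=12: queue=[G,H,A,F,B] q_used=1 → run G
t=13: queue=[G,H,A,F,B] q_used=2 → run G
t=14: queue=[G,H,A,F,B] q_used=3 → run G
t=15: queue=[H,A,F,B,G] q_used=0 → run H
t=16: queue=[H,A,F,B,G] q_used=1 → run H
t=17: queue=[H,A,F,B,G] q_used=2 → run H
t=18: queue=[H,A,F,B,G] q_used=3 → run H
t=19: queue=[A,F,B,G,H] q_used=0 → run A
t=20: queue=[F,B,G,H] q_used=0 → run F
t=21: queue=[F,B,G,H] q_used=1 → run F
t=22: queue=[F,B,G,H] q_used=2 → run F
t=23: queue=[F,B,G,H] q_used=3 → run F
t=24: queue=[B,G,H,F] q_used=0 → run B
t=25: queue=[B,G,H,F] q_used=1 → run B
t=26: queue=[G,H,F] q_used=0 → run G
t=27: queue=[G,H,F] q_used=1 → run G
t=28: queue=[H,F] q_used=0 → run H
t=29: queue=[F] q_used=0 → run F
t=30: queue=[F] q_used=1 → run F
t=31: queue=[F] q_used=2 → run F
t=32: queue=[F] q_used=3 → run F
t=33: (idle)
t=34: (idle)
t=35: (idle)
t=36: (idle)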